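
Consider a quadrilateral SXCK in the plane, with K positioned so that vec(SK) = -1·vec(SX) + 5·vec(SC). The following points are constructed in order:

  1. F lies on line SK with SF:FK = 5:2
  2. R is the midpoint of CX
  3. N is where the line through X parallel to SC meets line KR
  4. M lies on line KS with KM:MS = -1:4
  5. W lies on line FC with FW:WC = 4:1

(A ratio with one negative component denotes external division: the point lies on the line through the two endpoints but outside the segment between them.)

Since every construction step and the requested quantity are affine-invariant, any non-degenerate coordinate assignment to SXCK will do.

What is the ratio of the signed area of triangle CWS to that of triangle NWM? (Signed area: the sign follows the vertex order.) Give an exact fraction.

[CWS]:[NWM] = -15/304

Choose coordinates S = (0, 0), X = (1, 0), C = (0, 1), K = (-1, 5).
1. F lies on line SK with SF:FK = 5:2 ⇒ F = (-5/7, 25/7)
2. R is the midpoint of CX ⇒ R = (1/2, 1/2)
3. N is where the line through X parallel to SC meets line KR ⇒ N = (1, -1)
4. M lies on line KS with KM:MS = -1:4 ⇒ M = (-4/3, 20/3)
5. W lies on line FC with FW:WC = 4:1 ⇒ W = (-1/7, 53/35)
2·[CWS] = 1/7, 2·[NWM] = -304/105
[CWS]:[NWM] = 1/7:-304/105 = -15/304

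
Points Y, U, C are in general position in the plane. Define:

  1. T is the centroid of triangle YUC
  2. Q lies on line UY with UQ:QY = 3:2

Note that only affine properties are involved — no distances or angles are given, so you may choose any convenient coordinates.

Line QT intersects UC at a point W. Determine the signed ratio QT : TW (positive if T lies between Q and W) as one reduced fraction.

QT:TW = 4/5

Work in coordinates with Y = (0, 0), U = (1, 0), C = (0, 1).
1. T is the centroid of triangle YUC ⇒ T = (1/3, 1/3)
2. Q lies on line UY with UQ:QY = 3:2 ⇒ Q = (2/5, 0)
line QT meets UC at W = (1/4, 3/4)
T = Q + t·(W−Q) with t = 4/9, so QT:TW = 4/9:5/9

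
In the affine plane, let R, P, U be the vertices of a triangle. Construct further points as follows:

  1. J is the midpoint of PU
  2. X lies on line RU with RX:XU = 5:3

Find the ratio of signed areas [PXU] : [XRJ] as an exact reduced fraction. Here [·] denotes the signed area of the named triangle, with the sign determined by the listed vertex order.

[PXU]:[XRJ] = -6/5

Set R = (0, 0), P = (1, 0), U = (0, 1); any affine frame gives the same invariant.
1. J is the midpoint of PU ⇒ J = (1/2, 1/2)
2. X lies on line RU with RX:XU = 5:3 ⇒ X = (0, 5/8)
2·[PXU] = -3/8, 2·[XRJ] = 5/16
[PXU]:[XRJ] = -3/8:5/16 = -6/5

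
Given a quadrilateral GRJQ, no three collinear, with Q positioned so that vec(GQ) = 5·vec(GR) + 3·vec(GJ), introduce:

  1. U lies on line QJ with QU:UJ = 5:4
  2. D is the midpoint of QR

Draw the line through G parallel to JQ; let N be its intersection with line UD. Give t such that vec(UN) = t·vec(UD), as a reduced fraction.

t = 10/7

Assign G = (0, 0), R = (1, 0), J = (0, 1), Q = (5, 3) — the answer is frame-independent, so this choice is without loss of generality.
1. U lies on line QJ with QU:UJ = 5:4 ⇒ U = (20/9, 17/9)
2. D is the midpoint of QR ⇒ D = (3, 3/2)
through G parallel to JQ: direction (5, 2); meets UD at N = (10/3, 4/3)
N = U + t·(D−U) with t = 10/7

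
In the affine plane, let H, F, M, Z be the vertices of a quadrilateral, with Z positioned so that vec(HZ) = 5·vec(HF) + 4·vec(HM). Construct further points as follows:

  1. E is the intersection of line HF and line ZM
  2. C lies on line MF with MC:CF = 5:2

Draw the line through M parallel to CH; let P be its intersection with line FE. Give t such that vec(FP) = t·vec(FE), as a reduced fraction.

Assign H = (0, 0), F = (1, 0), M = (0, 1), Z = (5, 4) — the answer is frame-independent, so this choice is without loss of generality.
1. E is the intersection of line HF and line ZM ⇒ E = (-5/3, 0)
2. C lies on line MF with MC:CF = 5:2 ⇒ C = (5/7, 2/7)
through M parallel to CH: direction (-5/7, -2/7); meets FE at P = (-5/2, 0)
P = F + t·(E−F) with t = 21/16

t = 21/16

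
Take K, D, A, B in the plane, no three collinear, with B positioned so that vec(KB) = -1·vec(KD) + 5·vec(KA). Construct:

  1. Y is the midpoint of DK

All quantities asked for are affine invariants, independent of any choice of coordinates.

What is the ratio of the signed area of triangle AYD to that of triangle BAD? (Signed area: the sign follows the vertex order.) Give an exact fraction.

Choose coordinates K = (0, 0), D = (1, 0), A = (0, 1), B = (-1, 5).
1. Y is the midpoint of DK ⇒ Y = (1/2, 0)
2·[AYD] = 1/2, 2·[BAD] = 3
[AYD]:[BAD] = 1/2:3 = 1/6

[AYD]:[BAD] = 1/6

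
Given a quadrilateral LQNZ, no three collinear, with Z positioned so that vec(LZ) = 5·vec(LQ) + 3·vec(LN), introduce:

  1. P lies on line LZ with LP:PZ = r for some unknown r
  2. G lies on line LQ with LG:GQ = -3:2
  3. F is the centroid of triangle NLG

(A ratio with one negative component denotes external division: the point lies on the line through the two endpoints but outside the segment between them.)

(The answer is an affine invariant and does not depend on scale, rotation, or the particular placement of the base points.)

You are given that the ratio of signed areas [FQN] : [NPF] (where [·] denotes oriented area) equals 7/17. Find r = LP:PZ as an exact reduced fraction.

Set L = (0, 0), Q = (1, 0), N = (0, 1), Z = (5, 3); any affine frame gives the same invariant.
1. With LP:PZ = r, write λ = r/(r+1) so P = L + λ·(Z−L); P is affine-linear in λ
2. G lies on line LQ with LG:GQ = -3:2 ⇒ G = (3, 0)
3. F is the centroid of triangle NLG ⇒ F = (1, 1/3)
Every point depending on P is an affine combination of P and λ-independent points, so each such coordinate is linear in λ; the λ² term in each signed area is a multiple of (Z−L)×(Z−L) = 0, so 2·[FQN] and 2·[NPF] are each linear in λ. Evaluating at λ=0 and λ=1:
  2·[FQN] = -1/3,   2·[NPF] = -19/3·λ + 1
So [FQN]:[NPF] = (-1/3) / (-19/3·λ + 1). Setting this equal to 7/17:
  -1/3 = 7/17·(-19/3·λ + 1)  ⇒  λ = 2/7
Then r = λ/(1−λ) = (2/7)/(5/7) = 2/5. Check: with r = 2/5, P = (10/7, 6/7) and [FQN]:[NPF] = 7/17 as required.

r = 2/5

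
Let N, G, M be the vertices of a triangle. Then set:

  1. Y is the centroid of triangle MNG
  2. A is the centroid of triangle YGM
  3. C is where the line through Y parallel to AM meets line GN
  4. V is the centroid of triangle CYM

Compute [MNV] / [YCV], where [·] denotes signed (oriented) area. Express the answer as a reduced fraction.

Set N = (0, 0), G = (1, 0), M = (0, 1); any affine frame gives the same invariant.
1. Y is the centroid of triangle MNG ⇒ Y = (1/3, 1/3)
2. A is the centroid of triangle YGM ⇒ A = (4/9, 4/9)
3. C is where the line through Y parallel to AM meets line GN ⇒ C = (3/5, 0)
4. V is the centroid of triangle CYM ⇒ V = (14/45, 4/9)
2·[MNV] = 14/45, 2·[YCV] = 1/45
[MNV]:[YCV] = 14/45:1/45 = 14

[MNV]:[YCV] = 14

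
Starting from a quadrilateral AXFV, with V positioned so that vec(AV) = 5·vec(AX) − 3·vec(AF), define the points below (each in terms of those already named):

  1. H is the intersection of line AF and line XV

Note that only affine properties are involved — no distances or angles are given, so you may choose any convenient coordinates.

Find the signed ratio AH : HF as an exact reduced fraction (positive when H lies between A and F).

Choose coordinates A = (0, 0), X = (1, 0), F = (0, 1), V = (5, -3).
1. H is the intersection of line AF and line XV ⇒ H = (0, 3/4)
H = A + t·(F−A) with t = 3/4, so AH:HF = t:(1−t) = 3/4:1/4

AH:HF = 3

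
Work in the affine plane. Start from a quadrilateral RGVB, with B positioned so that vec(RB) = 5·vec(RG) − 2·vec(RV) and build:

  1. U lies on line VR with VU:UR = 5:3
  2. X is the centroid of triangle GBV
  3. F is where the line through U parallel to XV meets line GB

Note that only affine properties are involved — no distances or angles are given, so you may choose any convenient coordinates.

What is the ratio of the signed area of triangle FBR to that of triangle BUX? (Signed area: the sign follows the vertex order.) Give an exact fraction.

[FBR]:[BUX] = 69/29

Choose coordinates R = (0, 0), G = (1, 0), V = (0, 1), B = (5, -2).
1. U lies on line VR with VU:UR = 5:3 ⇒ U = (0, 3/8)
2. X is the centroid of triangle GBV ⇒ X = (2, -1/3)
3. F is where the line through U parallel to XV meets line GB ⇒ F = (-3/4, 7/8)
2·[FBR] = -23/8, 2·[BUX] = -29/24
[FBR]:[BUX] = -23/8:-29/24 = 69/29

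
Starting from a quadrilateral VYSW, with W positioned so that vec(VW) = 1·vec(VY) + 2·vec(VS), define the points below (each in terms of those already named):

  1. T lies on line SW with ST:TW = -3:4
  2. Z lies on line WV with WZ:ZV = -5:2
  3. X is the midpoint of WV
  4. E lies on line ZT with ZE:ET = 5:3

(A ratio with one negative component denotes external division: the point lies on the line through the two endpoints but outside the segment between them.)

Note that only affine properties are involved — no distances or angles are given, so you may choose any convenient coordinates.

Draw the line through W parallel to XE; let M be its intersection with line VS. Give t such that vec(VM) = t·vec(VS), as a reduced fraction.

t = 20/21

Assign V = (0, 0), Y = (1, 0), S = (0, 1), W = (1, 2) — the answer is frame-independent, so this choice is without loss of generality.
1. T lies on line SW with ST:TW = -3:4 ⇒ T = (-3, -2)
2. Z lies on line WV with WZ:ZV = -5:2 ⇒ Z = (-2/3, -4/3)
3. X is the midpoint of WV ⇒ X = (1/2, 1)
4. E lies on line ZT with ZE:ET = 5:3 ⇒ E = (-17/8, -7/4)
through W parallel to XE: direction (-21/8, -11/4); meets VS at M = (0, 20/21)
M = V + t·(S−V) with t = 20/21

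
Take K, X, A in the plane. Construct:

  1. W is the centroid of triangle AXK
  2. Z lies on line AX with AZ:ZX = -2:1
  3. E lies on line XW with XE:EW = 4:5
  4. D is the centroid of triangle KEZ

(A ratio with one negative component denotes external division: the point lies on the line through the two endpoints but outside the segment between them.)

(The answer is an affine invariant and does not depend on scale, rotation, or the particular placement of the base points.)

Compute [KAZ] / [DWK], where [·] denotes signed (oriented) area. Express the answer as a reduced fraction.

Set K = (0, 0), X = (1, 0), A = (0, 1); any affine frame gives the same invariant.
1. W is the centroid of triangle AXK ⇒ W = (1/3, 1/3)
2. Z lies on line AX with AZ:ZX = -2:1 ⇒ Z = (2, -1)
3. E lies on line XW with XE:EW = 4:5 ⇒ E = (19/27, 4/27)
4. D is the centroid of triangle KEZ ⇒ D = (73/81, -23/81)
2·[KAZ] = -2, 2·[DWK] = 32/81
[KAZ]:[DWK] = -2:32/81 = -81/16

[KAZ]:[DWK] = -81/16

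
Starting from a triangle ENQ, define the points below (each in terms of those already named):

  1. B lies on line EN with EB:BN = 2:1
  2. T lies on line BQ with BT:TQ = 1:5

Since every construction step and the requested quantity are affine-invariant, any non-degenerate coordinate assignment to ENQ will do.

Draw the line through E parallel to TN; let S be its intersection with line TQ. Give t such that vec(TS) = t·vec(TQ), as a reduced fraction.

t = -3/5

Set E = (0, 0), N = (1, 0), Q = (0, 1); any affine frame gives the same invariant.
1. B lies on line EN with EB:BN = 2:1 ⇒ B = (2/3, 0)
2. T lies on line BQ with BT:TQ = 1:5 ⇒ T = (5/9, 1/6)
through E parallel to TN: direction (4/9, -1/6); meets TQ at S = (8/9, -1/3)
S = T + t·(Q−T) with t = -3/5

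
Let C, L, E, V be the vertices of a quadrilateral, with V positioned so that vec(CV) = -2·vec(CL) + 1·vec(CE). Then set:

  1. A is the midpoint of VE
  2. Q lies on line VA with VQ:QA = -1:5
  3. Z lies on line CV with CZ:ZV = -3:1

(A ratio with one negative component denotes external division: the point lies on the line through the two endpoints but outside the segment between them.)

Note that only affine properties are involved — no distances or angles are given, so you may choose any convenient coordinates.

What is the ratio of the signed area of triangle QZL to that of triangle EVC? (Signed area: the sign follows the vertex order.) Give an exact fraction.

Choose coordinates C = (0, 0), L = (1, 0), E = (0, 1), V = (-2, 1).
1. A is the midpoint of VE ⇒ A = (-1, 1)
2. Q lies on line VA with VQ:QA = -1:5 ⇒ Q = (-9/4, 1)
3. Z lies on line CV with CZ:ZV = -3:1 ⇒ Z = (-3, 3/2)
2·[QZL] = -7/8, 2·[EVC] = 2
[QZL]:[EVC] = -7/8:2 = -7/16

[QZL]:[EVC] = -7/16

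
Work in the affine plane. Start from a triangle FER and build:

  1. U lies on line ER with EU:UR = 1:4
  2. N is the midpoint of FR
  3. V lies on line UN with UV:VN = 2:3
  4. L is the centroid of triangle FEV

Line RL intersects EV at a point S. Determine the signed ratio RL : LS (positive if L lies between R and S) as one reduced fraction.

Set F = (0, 0), E = (1, 0), R = (0, 1); any affine frame gives the same invariant.
1. U lies on line ER with EU:UR = 1:4 ⇒ U = (4/5, 1/5)
2. N is the midpoint of FR ⇒ N = (0, 1/2)
3. V lies on line UN with UV:VN = 2:3 ⇒ V = (12/25, 8/25)
4. L is the centroid of triangle FEV ⇒ L = (37/75, 8/75)
line RL meets EV at S = (37/115, 48/115)
L = R + t·(S−R) with t = 23/15, so RL:LS = 23/15:-8/15

RL:LS = -23/8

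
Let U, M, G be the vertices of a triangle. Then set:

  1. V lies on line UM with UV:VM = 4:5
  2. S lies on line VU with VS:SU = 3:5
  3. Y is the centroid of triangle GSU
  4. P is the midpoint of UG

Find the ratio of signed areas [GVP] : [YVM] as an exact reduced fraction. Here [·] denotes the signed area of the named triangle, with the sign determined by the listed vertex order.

Work in coordinates with U = (0, 0), M = (1, 0), G = (0, 1).
1. V lies on line UM with UV:VM = 4:5 ⇒ V = (4/9, 0)
2. S lies on line VU with VS:SU = 3:5 ⇒ S = (5/18, 0)
3. Y is the centroid of triangle GSU ⇒ Y = (5/54, 1/3)
4. P is the midpoint of UG ⇒ P = (0, 1/2)
2·[GVP] = -2/9, 2·[YVM] = 5/27
[GVP]:[YVM] = -2/9:5/27 = -6/5

[GVP]:[YVM] = -6/5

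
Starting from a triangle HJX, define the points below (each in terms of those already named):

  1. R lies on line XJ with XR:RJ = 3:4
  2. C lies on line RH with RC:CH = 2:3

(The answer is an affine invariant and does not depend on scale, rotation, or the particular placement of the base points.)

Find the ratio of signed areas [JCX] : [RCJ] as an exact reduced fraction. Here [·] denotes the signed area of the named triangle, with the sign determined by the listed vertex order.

[JCX]:[RCJ] = -7/4

Work in coordinates with H = (0, 0), J = (1, 0), X = (0, 1).
1. R lies on line XJ with XR:RJ = 3:4 ⇒ R = (3/7, 4/7)
2. C lies on line RH with RC:CH = 2:3 ⇒ C = (9/35, 12/35)
2·[JCX] = -2/5, 2·[RCJ] = 8/35
[JCX]:[RCJ] = -2/5:8/35 = -7/4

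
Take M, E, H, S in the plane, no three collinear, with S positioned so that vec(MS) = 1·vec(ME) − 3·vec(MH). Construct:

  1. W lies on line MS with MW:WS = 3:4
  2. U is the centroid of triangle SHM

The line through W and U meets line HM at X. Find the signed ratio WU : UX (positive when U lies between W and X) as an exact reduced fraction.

Assign M = (0, 0), E = (1, 0), H = (0, 1), S = (1, -3) — the answer is frame-independent, so this choice is without loss of generality.
1. W lies on line MS with MW:WS = 3:4 ⇒ W = (3/7, -9/7)
2. U is the centroid of triangle SHM ⇒ U = (1/3, -2/3)
line WU meets HM at X = (0, 3/2)
U = W + t·(X−W) with t = 2/9, so WU:UX = 2/9:7/9

WU:UX = 2/7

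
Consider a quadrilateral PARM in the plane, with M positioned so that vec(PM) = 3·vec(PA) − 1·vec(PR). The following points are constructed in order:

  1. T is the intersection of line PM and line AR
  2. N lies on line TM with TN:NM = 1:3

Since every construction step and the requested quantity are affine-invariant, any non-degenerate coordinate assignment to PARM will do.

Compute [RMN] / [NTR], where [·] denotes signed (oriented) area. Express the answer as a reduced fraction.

[RMN]:[NTR] = 3

Work in coordinates with P = (0, 0), A = (1, 0), R = (0, 1), M = (3, -1).
1. T is the intersection of line PM and line AR ⇒ T = (3/2, -1/2)
2. N lies on line TM with TN:NM = 1:3 ⇒ N = (15/8, -5/8)
2·[RMN] = -9/8, 2·[NTR] = -3/8
[RMN]:[NTR] = -9/8:-3/8 = 3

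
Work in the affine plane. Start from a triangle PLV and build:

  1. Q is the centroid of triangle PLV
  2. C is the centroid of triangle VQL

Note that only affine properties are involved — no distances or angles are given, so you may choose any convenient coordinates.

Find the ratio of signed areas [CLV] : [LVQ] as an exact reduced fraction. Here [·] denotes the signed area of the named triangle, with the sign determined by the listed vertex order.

Assign P = (0, 0), L = (1, 0), V = (0, 1) — the answer is frame-independent, so this choice is without loss of generality.
1. Q is the centroid of triangle PLV ⇒ Q = (1/3, 1/3)
2. C is the centroid of triangle VQL ⇒ C = (4/9, 4/9)
2·[CLV] = 1/9, 2·[LVQ] = 1/3
[CLV]:[LVQ] = 1/9:1/3 = 1/3

[CLV]:[LVQ] = 1/3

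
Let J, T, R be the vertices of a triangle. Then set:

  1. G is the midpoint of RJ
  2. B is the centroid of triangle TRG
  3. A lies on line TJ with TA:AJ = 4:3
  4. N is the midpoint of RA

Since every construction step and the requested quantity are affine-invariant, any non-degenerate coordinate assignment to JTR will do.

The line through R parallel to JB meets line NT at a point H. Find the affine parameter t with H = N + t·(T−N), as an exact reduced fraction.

Assign J = (0, 0), T = (1, 0), R = (0, 1) — the answer is frame-independent, so this choice is without loss of generality.
1. G is the midpoint of RJ ⇒ G = (0, 1/2)
2. B is the centroid of triangle TRG ⇒ B = (1/3, 1/2)
3. A lies on line TJ with TA:AJ = 4:3 ⇒ A = (3/7, 0)
4. N is the midpoint of RA ⇒ N = (3/14, 1/2)
through R parallel to JB: direction (1/3, 1/2); meets NT at H = (-8/47, 35/47)
H = N + t·(T−N) with t = -23/47

t = -23/47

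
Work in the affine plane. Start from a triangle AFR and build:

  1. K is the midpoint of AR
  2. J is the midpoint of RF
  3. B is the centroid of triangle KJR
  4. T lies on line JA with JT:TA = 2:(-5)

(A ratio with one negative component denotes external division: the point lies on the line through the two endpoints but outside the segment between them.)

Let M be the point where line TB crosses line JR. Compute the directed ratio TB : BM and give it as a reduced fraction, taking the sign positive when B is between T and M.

TB:BM = -5

Work in coordinates with A = (0, 0), F = (1, 0), R = (0, 1).
1. K is the midpoint of AR ⇒ K = (0, 1/2)
2. J is the midpoint of RF ⇒ J = (1/2, 1/2)
3. B is the centroid of triangle KJR ⇒ B = (1/6, 2/3)
4. T lies on line JA with JT:TA = 2:(-5) ⇒ T = (5/6, 5/6)
line TB meets JR at M = (3/10, 7/10)
B = T + t·(M−T) with t = 5/4, so TB:BM = 5/4:-1/4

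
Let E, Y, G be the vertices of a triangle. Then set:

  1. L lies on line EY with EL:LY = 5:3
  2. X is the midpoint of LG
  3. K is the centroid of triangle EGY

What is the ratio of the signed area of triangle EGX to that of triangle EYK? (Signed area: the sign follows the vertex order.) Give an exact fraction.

Choose coordinates E = (0, 0), Y = (1, 0), G = (0, 1).
1. L lies on line EY with EL:LY = 5:3 ⇒ L = (5/8, 0)
2. X is the midpoint of LG ⇒ X = (5/16, 1/2)
3. K is the centroid of triangle EGY ⇒ K = (1/3, 1/3)
2·[EGX] = -5/16, 2·[EYK] = 1/3
[EGX]:[EYK] = -5/16:1/3 = -15/16

[EGX]:[EYK] = -15/16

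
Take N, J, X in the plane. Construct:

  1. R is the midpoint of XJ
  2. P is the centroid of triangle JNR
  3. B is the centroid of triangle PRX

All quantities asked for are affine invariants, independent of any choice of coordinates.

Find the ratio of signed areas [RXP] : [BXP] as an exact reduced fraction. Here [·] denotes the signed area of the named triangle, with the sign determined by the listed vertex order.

Set N = (0, 0), J = (1, 0), X = (0, 1); any affine frame gives the same invariant.
1. R is the midpoint of XJ ⇒ R = (1/2, 1/2)
2. P is the centroid of triangle JNR ⇒ P = (1/2, 1/6)
3. B is the centroid of triangle PRX ⇒ B = (1/3, 5/9)
2·[RXP] = 1/6, 2·[BXP] = 1/18
[RXP]:[BXP] = 1/6:1/18 = 3

[RXP]:[BXP] = 3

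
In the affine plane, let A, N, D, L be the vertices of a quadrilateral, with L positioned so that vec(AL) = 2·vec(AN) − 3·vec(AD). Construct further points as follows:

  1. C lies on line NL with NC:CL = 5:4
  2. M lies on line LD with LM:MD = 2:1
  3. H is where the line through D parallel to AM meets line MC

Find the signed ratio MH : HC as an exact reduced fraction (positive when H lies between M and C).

Set A = (0, 0), N = (1, 0), D = (0, 1), L = (2, -3); any affine frame gives the same invariant.
1. C lies on line NL with NC:CL = 5:4 ⇒ C = (14/9, -5/3)
2. M lies on line LD with LM:MD = 2:1 ⇒ M = (2/3, -1/3)
3. H is where the line through D parallel to AM meets line MC ⇒ H = (-1/3, 7/6)
H = M + t·(C−M) with t = -9/8, so MH:HC = t:(1−t) = -9/8:17/8

MH:HC = -9/17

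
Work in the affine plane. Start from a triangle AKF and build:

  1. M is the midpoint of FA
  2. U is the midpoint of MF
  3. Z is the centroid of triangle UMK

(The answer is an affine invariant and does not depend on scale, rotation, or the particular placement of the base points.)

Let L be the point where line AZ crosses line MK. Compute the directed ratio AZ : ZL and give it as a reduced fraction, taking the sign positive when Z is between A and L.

AZ:ZL = -7

Assign A = (0, 0), K = (1, 0), F = (0, 1) — the answer is frame-independent, so this choice is without loss of generality.
1. M is the midpoint of FA ⇒ M = (0, 1/2)
2. U is the midpoint of MF ⇒ U = (0, 3/4)
3. Z is the centroid of triangle UMK ⇒ Z = (1/3, 5/12)
line AZ meets MK at L = (2/7, 5/14)
Z = A + t·(L−A) with t = 7/6, so AZ:ZL = 7/6:-1/6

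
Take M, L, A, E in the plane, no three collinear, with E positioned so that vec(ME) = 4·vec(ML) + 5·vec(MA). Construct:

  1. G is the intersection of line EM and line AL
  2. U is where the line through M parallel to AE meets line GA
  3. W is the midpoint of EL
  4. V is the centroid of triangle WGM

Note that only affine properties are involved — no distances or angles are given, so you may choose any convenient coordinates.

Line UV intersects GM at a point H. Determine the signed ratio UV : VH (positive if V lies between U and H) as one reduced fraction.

Work in coordinates with M = (0, 0), L = (1, 0), A = (0, 1), E = (4, 5).
1. G is the intersection of line EM and line AL ⇒ G = (4/9, 5/9)
2. U is where the line through M parallel to AE meets line GA ⇒ U = (1/2, 1/2)
3. W is the midpoint of EL ⇒ W = (5/2, 5/2)
4. V is the centroid of triangle WGM ⇒ V = (53/54, 55/54)
line UV meets GM at H = (-2/9, -5/18)
V = U + t·(H−U) with t = -2/3, so UV:VH = -2/3:5/3

UV:VH = -2/5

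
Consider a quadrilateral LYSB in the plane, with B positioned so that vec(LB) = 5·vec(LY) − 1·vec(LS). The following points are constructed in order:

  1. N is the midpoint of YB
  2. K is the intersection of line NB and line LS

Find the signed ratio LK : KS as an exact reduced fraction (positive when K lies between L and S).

LK:KS = 1/3

Work in coordinates with L = (0, 0), Y = (1, 0), S = (0, 1), B = (5, -1).
1. N is the midpoint of YB ⇒ N = (3, -1/2)
2. K is the intersection of line NB and line LS ⇒ K = (0, 1/4)
K = L + t·(S−L) with t = 1/4, so LK:KS = t:(1−t) = 1/4:3/4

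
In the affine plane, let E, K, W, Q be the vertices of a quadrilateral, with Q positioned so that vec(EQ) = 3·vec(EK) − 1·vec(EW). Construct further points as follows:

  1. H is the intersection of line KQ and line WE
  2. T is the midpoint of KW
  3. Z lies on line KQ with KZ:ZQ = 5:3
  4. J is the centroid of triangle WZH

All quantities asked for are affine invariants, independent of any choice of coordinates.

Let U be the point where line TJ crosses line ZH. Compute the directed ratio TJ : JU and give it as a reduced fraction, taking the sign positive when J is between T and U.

Choose coordinates E = (0, 0), K = (1, 0), W = (0, 1), Q = (3, -1).
1. H is the intersection of line KQ and line WE ⇒ H = (0, 1/2)
2. T is the midpoint of KW ⇒ T = (1/2, 1/2)
3. Z lies on line KQ with KZ:ZQ = 5:3 ⇒ Z = (9/4, -5/8)
4. J is the centroid of triangle WZH ⇒ J = (3/4, 7/24)
line TJ meets ZH at U = (5/4, -1/8)
J = T + t·(U−T) with t = 1/3, so TJ:JU = 1/3:2/3

TJ:JU = 1/2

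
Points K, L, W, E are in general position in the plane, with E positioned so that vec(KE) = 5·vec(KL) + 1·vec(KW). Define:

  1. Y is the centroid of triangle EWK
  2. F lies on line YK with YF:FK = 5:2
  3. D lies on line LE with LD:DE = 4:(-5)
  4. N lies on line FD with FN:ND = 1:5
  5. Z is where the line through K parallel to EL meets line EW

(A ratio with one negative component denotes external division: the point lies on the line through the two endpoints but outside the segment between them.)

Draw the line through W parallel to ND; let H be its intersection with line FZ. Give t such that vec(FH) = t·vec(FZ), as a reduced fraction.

t = -305/47

Set K = (0, 0), L = (1, 0), W = (0, 1), E = (5, 1); any affine frame gives the same invariant.
1. Y is the centroid of triangle EWK ⇒ Y = (5/3, 2/3)
2. F lies on line YK with YF:FK = 5:2 ⇒ F = (10/21, 4/21)
3. D lies on line LE with LD:DE = 4:(-5) ⇒ D = (-15, -4)
4. N lies on line FD with FN:ND = 1:5 ⇒ N = (-265/126, -32/63)
5. Z is where the line through K parallel to EL meets line EW ⇒ Z = (4, 1)
through W parallel to ND: direction (-1625/126, -220/63); meets FZ at H = (-22100/987, -4997/987)
H = F + t·(Z−F) with t = -305/47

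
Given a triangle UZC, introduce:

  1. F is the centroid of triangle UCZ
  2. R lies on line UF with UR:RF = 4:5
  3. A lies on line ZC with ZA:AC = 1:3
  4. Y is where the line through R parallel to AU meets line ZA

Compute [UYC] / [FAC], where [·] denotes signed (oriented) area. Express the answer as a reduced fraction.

Assign U = (0, 0), Z = (1, 0), C = (0, 1) — the answer is frame-independent, so this choice is without loss of generality.
1. F is the centroid of triangle UCZ ⇒ F = (1/3, 1/3)
2. R lies on line UF with UR:RF = 4:5 ⇒ R = (4/27, 4/27)
3. A lies on line ZC with ZA:AC = 1:3 ⇒ A = (3/4, 1/4)
4. Y is where the line through R parallel to AU meets line ZA ⇒ Y = (73/108, 35/108)
2·[UYC] = 73/108, 2·[FAC] = 1/4
[UYC]:[FAC] = 73/108:1/4 = 73/27

[UYC]:[FAC] = 73/27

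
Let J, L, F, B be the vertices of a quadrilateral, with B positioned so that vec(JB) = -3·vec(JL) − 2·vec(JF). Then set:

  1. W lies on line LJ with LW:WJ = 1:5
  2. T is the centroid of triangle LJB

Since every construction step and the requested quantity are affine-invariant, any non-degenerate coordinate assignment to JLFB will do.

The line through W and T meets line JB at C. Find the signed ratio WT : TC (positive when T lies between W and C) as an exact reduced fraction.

WT:TC = 3/2

Choose coordinates J = (0, 0), L = (1, 0), F = (0, 1), B = (-3, -2).
1. W lies on line LJ with LW:WJ = 1:5 ⇒ W = (5/6, 0)
2. T is the centroid of triangle LJB ⇒ T = (-2/3, -2/3)
line WT meets JB at C = (-5/3, -10/9)
T = W + t·(C−W) with t = 3/5, so WT:TC = 3/5:2/5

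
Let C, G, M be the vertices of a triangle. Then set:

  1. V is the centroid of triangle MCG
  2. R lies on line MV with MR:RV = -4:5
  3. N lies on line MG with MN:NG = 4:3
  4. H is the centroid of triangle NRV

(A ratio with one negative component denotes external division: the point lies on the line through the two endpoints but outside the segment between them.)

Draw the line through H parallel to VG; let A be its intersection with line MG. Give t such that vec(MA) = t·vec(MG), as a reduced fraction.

Choose coordinates C = (0, 0), G = (1, 0), M = (0, 1).
1. V is the centroid of triangle MCG ⇒ V = (1/3, 1/3)
2. R lies on line MV with MR:RV = -4:5 ⇒ R = (-4/3, 11/3)
3. N lies on line MG with MN:NG = 4:3 ⇒ N = (4/7, 3/7)
4. H is the centroid of triangle NRV ⇒ H = (-1/7, 31/21)
through H parallel to VG: direction (2/3, -1/3); meets MG at A = (-17/21, 38/21)
A = M + t·(G−M) with t = -17/21

t = -17/21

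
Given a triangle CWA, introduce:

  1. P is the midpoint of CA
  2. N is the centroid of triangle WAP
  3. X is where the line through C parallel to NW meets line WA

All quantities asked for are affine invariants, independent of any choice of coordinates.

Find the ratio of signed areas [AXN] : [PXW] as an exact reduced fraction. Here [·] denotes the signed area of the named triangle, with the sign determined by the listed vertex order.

Set C = (0, 0), W = (1, 0), A = (0, 1); any affine frame gives the same invariant.
1. P is the midpoint of CA ⇒ P = (0, 1/2)
2. N is the centroid of triangle WAP ⇒ N = (1/3, 1/2)
3. X is where the line through C parallel to NW meets line WA ⇒ X = (4, -3)
2·[AXN] = -2/3, 2·[PXW] = 3/2
[AXN]:[PXW] = -2/3:3/2 = -4/9

[AXN]:[PXW] = -4/9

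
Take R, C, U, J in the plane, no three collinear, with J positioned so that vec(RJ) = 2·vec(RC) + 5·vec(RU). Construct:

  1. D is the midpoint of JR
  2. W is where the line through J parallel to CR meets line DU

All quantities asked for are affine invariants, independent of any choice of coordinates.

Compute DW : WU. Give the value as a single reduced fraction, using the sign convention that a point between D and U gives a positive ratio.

DW:WU = -5/8

Set R = (0, 0), C = (1, 0), U = (0, 1), J = (2, 5); any affine frame gives the same invariant.
1. D is the midpoint of JR ⇒ D = (1, 5/2)
2. W is where the line through J parallel to CR meets line DU ⇒ W = (8/3, 5)
W = D + t·(U−D) with t = -5/3, so DW:WU = t:(1−t) = -5/3:8/3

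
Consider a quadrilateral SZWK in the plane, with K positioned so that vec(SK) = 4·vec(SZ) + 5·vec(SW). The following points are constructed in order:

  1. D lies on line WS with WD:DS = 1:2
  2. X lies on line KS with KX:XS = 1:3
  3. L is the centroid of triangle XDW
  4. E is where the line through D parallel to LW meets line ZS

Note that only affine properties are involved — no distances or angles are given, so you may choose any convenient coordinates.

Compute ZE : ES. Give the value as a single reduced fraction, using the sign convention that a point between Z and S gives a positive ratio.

Assign S = (0, 0), Z = (1, 0), W = (0, 1), K = (4, 5) — the answer is frame-independent, so this choice is without loss of generality.
1. D lies on line WS with WD:DS = 1:2 ⇒ D = (0, 2/3)
2. X lies on line KS with KX:XS = 1:3 ⇒ X = (3, 15/4)
3. L is the centroid of triangle XDW ⇒ L = (1, 65/36)
4. E is where the line through D parallel to LW meets line ZS ⇒ E = (-24/29, 0)
E = Z + t·(S−Z) with t = 53/29, so ZE:ES = t:(1−t) = 53/29:-24/29

ZE:ES = -53/24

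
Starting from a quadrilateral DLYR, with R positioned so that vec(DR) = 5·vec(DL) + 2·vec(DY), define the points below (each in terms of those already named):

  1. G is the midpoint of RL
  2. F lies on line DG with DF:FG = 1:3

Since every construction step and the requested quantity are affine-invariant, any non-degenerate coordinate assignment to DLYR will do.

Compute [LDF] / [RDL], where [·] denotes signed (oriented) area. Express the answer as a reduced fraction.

[LDF]:[RDL] = -1/8

Choose coordinates D = (0, 0), L = (1, 0), Y = (0, 1), R = (5, 2).
1. G is the midpoint of RL ⇒ G = (3, 1)
2. F lies on line DG with DF:FG = 1:3 ⇒ F = (3/4, 1/4)
2·[LDF] = -1/4, 2·[RDL] = 2
[LDF]:[RDL] = -1/4:2 = -1/8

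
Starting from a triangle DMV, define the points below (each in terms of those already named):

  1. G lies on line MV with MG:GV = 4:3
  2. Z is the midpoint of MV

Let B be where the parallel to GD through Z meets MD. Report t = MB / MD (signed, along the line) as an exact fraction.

t = 7/8

Choose coordinates D = (0, 0), M = (1, 0), V = (0, 1).
1. G lies on line MV with MG:GV = 4:3 ⇒ G = (3/7, 4/7)
2. Z is the midpoint of MV ⇒ Z = (1/2, 1/2)
through Z parallel to GD: direction (-3/7, -4/7); meets MD at B = (1/8, 0)
B = M + t·(D−M) with t = 7/8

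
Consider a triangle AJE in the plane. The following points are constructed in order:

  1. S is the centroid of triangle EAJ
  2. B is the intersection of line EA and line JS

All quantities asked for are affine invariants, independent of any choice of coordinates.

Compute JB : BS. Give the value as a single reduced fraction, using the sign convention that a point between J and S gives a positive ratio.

JB:BS = -3

Work in coordinates with A = (0, 0), J = (1, 0), E = (0, 1).
1. S is the centroid of triangle EAJ ⇒ S = (1/3, 1/3)
2. B is the intersection of line EA and line JS ⇒ B = (0, 1/2)
B = J + t·(S−J) with t = 3/2, so JB:BS = t:(1−t) = 3/2:-1/2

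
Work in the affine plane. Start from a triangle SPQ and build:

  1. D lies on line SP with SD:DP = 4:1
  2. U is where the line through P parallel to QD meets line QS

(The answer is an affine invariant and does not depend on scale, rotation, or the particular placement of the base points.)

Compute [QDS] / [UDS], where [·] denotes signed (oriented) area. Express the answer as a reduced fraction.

[QDS]:[UDS] = 4/5

Set S = (0, 0), P = (1, 0), Q = (0, 1); any affine frame gives the same invariant.
1. D lies on line SP with SD:DP = 4:1 ⇒ D = (4/5, 0)
2. U is where the line through P parallel to QD meets line QS ⇒ U = (0, 5/4)
2·[QDS] = -4/5, 2·[UDS] = -1
[QDS]:[UDS] = -4/5:-1 = 4/5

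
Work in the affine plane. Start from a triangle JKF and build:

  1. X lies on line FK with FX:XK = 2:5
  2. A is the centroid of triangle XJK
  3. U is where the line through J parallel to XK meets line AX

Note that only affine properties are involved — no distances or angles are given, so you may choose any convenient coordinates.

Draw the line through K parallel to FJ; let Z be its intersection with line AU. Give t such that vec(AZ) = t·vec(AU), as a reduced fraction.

t = 2

Choose coordinates J = (0, 0), K = (1, 0), F = (0, 1).
1. X lies on line FK with FX:XK = 2:5 ⇒ X = (2/7, 5/7)
2. A is the centroid of triangle XJK ⇒ A = (3/7, 5/21)
3. U is where the line through J parallel to XK meets line AX ⇒ U = (5/7, -5/7)
through K parallel to FJ: direction (0, -1); meets AU at Z = (1, -5/3)
Z = A + t·(U−A) with t = 2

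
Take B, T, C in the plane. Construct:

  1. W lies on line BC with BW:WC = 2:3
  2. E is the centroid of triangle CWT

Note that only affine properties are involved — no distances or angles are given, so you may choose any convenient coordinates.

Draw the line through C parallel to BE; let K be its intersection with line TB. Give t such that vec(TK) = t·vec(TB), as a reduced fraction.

t = 12/7

Assign B = (0, 0), T = (1, 0), C = (0, 1) — the answer is frame-independent, so this choice is without loss of generality.
1. W lies on line BC with BW:WC = 2:3 ⇒ W = (0, 2/5)
2. E is the centroid of triangle CWT ⇒ E = (1/3, 7/15)
through C parallel to BE: direction (1/3, 7/15); meets TB at K = (-5/7, 0)
K = T + t·(B−T) with t = 12/7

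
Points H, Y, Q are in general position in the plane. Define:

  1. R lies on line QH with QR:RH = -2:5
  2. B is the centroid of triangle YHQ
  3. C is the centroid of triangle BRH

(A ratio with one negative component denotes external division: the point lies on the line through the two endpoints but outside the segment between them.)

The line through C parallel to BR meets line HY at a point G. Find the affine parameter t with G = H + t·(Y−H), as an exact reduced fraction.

t = 5/18

Assign H = (0, 0), Y = (1, 0), Q = (0, 1) — the answer is frame-independent, so this choice is without loss of generality.
1. R lies on line QH with QR:RH = -2:5 ⇒ R = (0, 5/3)
2. B is the centroid of triangle YHQ ⇒ B = (1/3, 1/3)
3. C is the centroid of triangle BRH ⇒ C = (1/9, 2/3)
through C parallel to BR: direction (-1/3, 4/3); meets HY at G = (5/18, 0)
G = H + t·(Y−H) with t = 5/18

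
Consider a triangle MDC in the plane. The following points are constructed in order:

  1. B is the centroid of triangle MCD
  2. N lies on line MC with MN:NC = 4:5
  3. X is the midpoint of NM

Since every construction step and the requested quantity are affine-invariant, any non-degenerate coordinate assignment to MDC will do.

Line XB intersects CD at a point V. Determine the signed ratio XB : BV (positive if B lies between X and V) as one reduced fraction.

XB:BV = 4/3

Assign M = (0, 0), D = (1, 0), C = (0, 1) — the answer is frame-independent, so this choice is without loss of generality.
1. B is the centroid of triangle MCD ⇒ B = (1/3, 1/3)
2. N lies on line MC with MN:NC = 4:5 ⇒ N = (0, 4/9)
3. X is the midpoint of NM ⇒ X = (0, 2/9)
line XB meets CD at V = (7/12, 5/12)
B = X + t·(V−X) with t = 4/7, so XB:BV = 4/7:3/7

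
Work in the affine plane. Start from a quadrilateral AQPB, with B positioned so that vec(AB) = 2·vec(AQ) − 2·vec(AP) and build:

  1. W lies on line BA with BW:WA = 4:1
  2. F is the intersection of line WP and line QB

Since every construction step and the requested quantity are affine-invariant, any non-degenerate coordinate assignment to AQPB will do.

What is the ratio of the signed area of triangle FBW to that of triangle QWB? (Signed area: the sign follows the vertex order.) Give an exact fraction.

[FBW]:[QWB] = -8/3

Assign A = (0, 0), Q = (1, 0), P = (0, 1), B = (2, -2) — the answer is frame-independent, so this choice is without loss of generality.
1. W lies on line BA with BW:WA = 4:1 ⇒ W = (2/5, -2/5)
2. F is the intersection of line WP and line QB ⇒ F = (-2/3, 10/3)
2·[FBW] = -64/15, 2·[QWB] = 8/5
[FBW]:[QWB] = -64/15:8/5 = -8/3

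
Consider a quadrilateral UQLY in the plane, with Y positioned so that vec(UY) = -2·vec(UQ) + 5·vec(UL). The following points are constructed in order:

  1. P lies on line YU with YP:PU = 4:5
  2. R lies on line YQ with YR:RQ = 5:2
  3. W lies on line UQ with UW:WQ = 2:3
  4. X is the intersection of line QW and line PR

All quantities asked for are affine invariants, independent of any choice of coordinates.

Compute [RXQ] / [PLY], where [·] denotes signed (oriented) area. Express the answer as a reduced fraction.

[RXQ]:[PLY] = -90/119

Work in coordinates with U = (0, 0), Q = (1, 0), L = (0, 1), Y = (-2, 5).
1. P lies on line YU with YP:PU = 4:5 ⇒ P = (-10/9, 25/9)
2. R lies on line YQ with YR:RQ = 5:2 ⇒ R = (1/7, 10/7)
3. W lies on line UQ with UW:WQ = 2:3 ⇒ W = (2/5, 0)
4. X is the intersection of line QW and line PR ⇒ X = (25/17, 0)
2·[RXQ] = -80/119, 2·[PLY] = 8/9
[RXQ]:[PLY] = -80/119:8/9 = -90/119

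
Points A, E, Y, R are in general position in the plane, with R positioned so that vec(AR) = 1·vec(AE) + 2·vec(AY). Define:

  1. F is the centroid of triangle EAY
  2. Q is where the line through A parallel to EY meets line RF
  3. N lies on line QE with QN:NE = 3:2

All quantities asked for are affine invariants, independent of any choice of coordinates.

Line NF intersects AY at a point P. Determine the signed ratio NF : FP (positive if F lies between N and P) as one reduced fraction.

Work in coordinates with A = (0, 0), E = (1, 0), Y = (0, 1), R = (1, 2).
1. F is the centroid of triangle EAY ⇒ F = (1/3, 1/3)
2. Q is where the line through A parallel to EY meets line RF ⇒ Q = (1/7, -1/7)
3. N lies on line QE with QN:NE = 3:2 ⇒ N = (23/35, -2/35)
line NF meets AY at P = (0, 25/34)
F = N + t·(P−N) with t = 34/69, so NF:FP = 34/69:35/69

NF:FP = 34/35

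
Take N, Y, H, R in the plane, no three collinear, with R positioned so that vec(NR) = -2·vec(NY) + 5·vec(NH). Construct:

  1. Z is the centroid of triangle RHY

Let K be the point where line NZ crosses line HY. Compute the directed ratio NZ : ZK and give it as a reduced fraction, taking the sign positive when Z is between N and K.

Work in coordinates with N = (0, 0), Y = (1, 0), H = (0, 1), R = (-2, 5).
1. Z is the centroid of triangle RHY ⇒ Z = (-1/3, 2)
line NZ meets HY at K = (-1/5, 6/5)
Z = N + t·(K−N) with t = 5/3, so NZ:ZK = 5/3:-2/3

NZ:ZK = -5/2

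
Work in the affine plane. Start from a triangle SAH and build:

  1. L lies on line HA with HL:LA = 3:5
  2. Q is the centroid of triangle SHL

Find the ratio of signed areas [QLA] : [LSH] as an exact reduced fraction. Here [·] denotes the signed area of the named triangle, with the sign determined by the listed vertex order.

[QLA]:[LSH] = 5/9

Choose coordinates S = (0, 0), A = (1, 0), H = (0, 1).
1. L lies on line HA with HL:LA = 3:5 ⇒ L = (3/8, 5/8)
2. Q is the centroid of triangle SHL ⇒ Q = (1/8, 13/24)
2·[QLA] = -5/24, 2·[LSH] = -3/8
[QLA]:[LSH] = -5/24:-3/8 = 5/9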